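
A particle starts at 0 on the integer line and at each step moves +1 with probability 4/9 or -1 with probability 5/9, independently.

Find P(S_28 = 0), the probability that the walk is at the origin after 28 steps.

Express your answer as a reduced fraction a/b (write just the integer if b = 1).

Answer: 2434334720000000000000000/19383245667680019896796723

Derivation:
To be at 0 after 28 steps: need exactly 14 steps of +1 and 14 of -1.
Number of such sequences: C(28,14) = 40116600
Each has probability (4/9)^14 · (5/9)^14 = 1638400000000000000/523347633027360537213511521
P = 40116600 · 1638400000000000000/523347633027360537213511521 = 2434334720000000000000000/19383245667680019896796723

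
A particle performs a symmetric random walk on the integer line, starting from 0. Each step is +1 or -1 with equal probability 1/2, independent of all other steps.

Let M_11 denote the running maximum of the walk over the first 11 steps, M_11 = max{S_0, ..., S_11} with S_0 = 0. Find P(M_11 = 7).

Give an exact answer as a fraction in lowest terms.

Answer: 55/2048

Derivation:
Let M_11 = max(S_0,...,S_11). Use the reflection principle: for j ≥ 1, #{paths with M_11 ≥ j} = #{S_11 ≥ j} + #{S_11 ≥ j+1}.
By reflection, #{M_11 ≥ 7} = #{S_11 ≥ 7} + #{S_11 ≥ 8} = 67 + 12 = 79.
#{M_11 ≥ 8} = #{S_11 ≥ 8} + #{S_11 ≥ 9} = 12 + 12 = 24.
#{M_11 = 7} = 79 - 24 = 55.
P(M_11 = 7) = 55/2048 = 55/2048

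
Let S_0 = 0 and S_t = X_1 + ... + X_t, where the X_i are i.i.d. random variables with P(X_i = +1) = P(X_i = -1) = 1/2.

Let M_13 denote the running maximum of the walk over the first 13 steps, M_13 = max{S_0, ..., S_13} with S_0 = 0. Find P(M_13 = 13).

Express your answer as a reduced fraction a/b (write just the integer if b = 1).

Answer: 1/8192

Derivation:
Let M_13 = max(S_0,...,S_13). Use the reflection principle: for j ≥ 1, #{paths with M_13 ≥ j} = #{S_13 ≥ j} + #{S_13 ≥ j+1}.
By reflection, #{M_13 ≥ 13} = #{S_13 ≥ 13} + #{S_13 ≥ 14} = 1 + 0 = 1.
#{M_13 ≥ 14} = #{S_13 ≥ 14} + #{S_13 ≥ 15} = 0 + 0 = 0.
#{M_13 = 13} = 1 - 0 = 1.
P(M_13 = 13) = 1/8192 = 1/8192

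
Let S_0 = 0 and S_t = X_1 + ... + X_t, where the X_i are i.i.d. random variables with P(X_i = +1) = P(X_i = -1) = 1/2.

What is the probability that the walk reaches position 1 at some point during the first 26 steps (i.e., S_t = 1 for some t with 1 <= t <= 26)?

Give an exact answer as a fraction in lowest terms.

Count via complement. Let g(t,s) = #length-t paths at position s with S_1..S_t all ≠ 1.
g(t,s) = g(t-1,s-1) + g(t-1,s+1) for s ≠ 1; g(t,1) = 0.
t=0: g(0,0)=1
t=1: g(1,-1)=1
t=2: g(2,-2)=1 g(2,0)=1
t=3: g(3,-3)=1 g(3,-1)=2
t=4: g(4,-4)=1 g(4,-2)=3 g(4,0)=2
t=5: g(5,-5)=1 g(5,-3)=4 g(5,-1)=5
t=6: g(6,-6)=1 g(6,-4)=5 g(6,-2)=9 g(6,0)=5
t=7: g(7,-7)=1 g(7,-5)=6 g(7,-3)=14 g(7,-1)=14
t=8: g(8,-8)=1 g(8,-6)=7 g(8,-4)=20 g(8,-2)=28 g(8,0)=14
t=9: g(9,-9)=1 g(9,-7)=8 g(9,-5)=27 g(9,-3)=48 g(9,-1)=42
t=10: g(10,-10)=1 g(10,-8)=9 g(10,-6)=35 g(10,-4)=75 g(10,-2)=90 g(10,0)=42
t=11: g(11,-11)=1 g(11,-9)=10 g(11,-7)=44 g(11,-5)=110 g(11,-3)=165 g(11,-1)=132
t=12: g(12,-12)=1 g(12,-10)=11 g(12,-8)=54 g(12,-6)=154 g(12,-4)=275 g(12,-2)=297 g(12,0)=132
t=13: g(13,-13)=1 g(13,-11)=12 g(13,-9)=65 g(13,-7)=208 g(13,-5)=429 g(13,-3)=572 g(13,-1)=429
t=14: g(14,-14)=1 g(14,-12)=13 g(14,-10)=77 g(14,-8)=273 g(14,-6)=637 g(14,-4)=1001 g(14,-2)=1001 g(14,0)=429
t=15: g(15,-15)=1 g(15,-13)=14 g(15,-11)=90 g(15,-9)=350 g(15,-7)=910 g(15,-5)=1638 g(15,-3)=2002 g(15,-1)=1430
t=16: g(16,-16)=1 g(16,-14)=15 g(16,-12)=104 g(16,-10)=440 g(16,-8)=1260 g(16,-6)=2548 g(16,-4)=3640 g(16,-2)=3432 g(16,0)=1430
t=17: g(17,-17)=1 g(17,-15)=16 g(17,-13)=119 g(17,-11)=544 g(17,-9)=1700 g(17,-7)=3808 g(17,-5)=6188 g(17,-3)=7072 g(17,-1)=4862
t=18: g(18,-18)=1 g(18,-16)=17 g(18,-14)=135 g(18,-12)=663 g(18,-10)=2244 g(18,-8)=5508 g(18,-6)=9996 g(18,-4)=13260 g(18,-2)=11934 g(18,0)=4862
t=19: g(19,-19)=1 g(19,-17)=18 g(19,-15)=152 g(19,-13)=798 g(19,-11)=2907 g(19,-9)=7752 g(19,-7)=15504 g(19,-5)=23256 g(19,-3)=25194 g(19,-1)=16796
t=20: g(20,-20)=1 g(20,-18)=19 g(20,-16)=170 g(20,-14)=950 g(20,-12)=3705 g(20,-10)=10659 g(20,-8)=23256 g(20,-6)=38760 g(20,-4)=48450 g(20,-2)=41990 g(20,0)=16796
t=21: g(21,-21)=1 g(21,-19)=20 g(21,-17)=189 g(21,-15)=1120 g(21,-13)=4655 g(21,-11)=14364 g(21,-9)=33915 g(21,-7)=62016 g(21,-5)=87210 g(21,-3)=90440 g(21,-1)=58786
t=22: g(22,-22)=1 g(22,-20)=21 g(22,-18)=209 g(22,-16)=1309 g(22,-14)=5775 g(22,-12)=19019 g(22,-10)=48279 g(22,-8)=95931 g(22,-6)=149226 g(22,-4)=177650 g(22,-2)=149226 g(22,0)=58786
t=23: g(23,-23)=1 g(23,-21)=22 g(23,-19)=230 g(23,-17)=1518 g(23,-15)=7084 g(23,-13)=24794 g(23,-11)=67298 g(23,-9)=144210 g(23,-7)=245157 g(23,-5)=326876 g(23,-3)=326876 g(23,-1)=208012
t=24: g(24,-24)=1 g(24,-22)=23 g(24,-20)=252 g(24,-18)=1748 g(24,-16)=8602 g(24,-14)=31878 g(24,-12)=92092 g(24,-10)=211508 g(24,-8)=389367 g(24,-6)=572033 g(24,-4)=653752 g(24,-2)=534888 g(24,0)=208012
t=25: g(25,-25)=1 g(25,-23)=24 g(25,-21)=275 g(25,-19)=2000 g(25,-17)=10350 g(25,-15)=40480 g(25,-13)=123970 g(25,-11)=303600 g(25,-9)=600875 g(25,-7)=961400 g(25,-5)=1225785 g(25,-3)=1188640 g(25,-1)=742900
t=26: g(26,-26)=1 g(26,-24)=25 g(26,-22)=299 g(26,-20)=2275 g(26,-18)=12350 g(26,-16)=50830 g(26,-14)=164450 g(26,-12)=427570 g(26,-10)=904475 g(26,-8)=1562275 g(26,-6)=2187185 g(26,-4)=2414425 g(26,-2)=1931540 g(26,0)=742900
Paths never hitting 1: Σ_s g(26,s) = 10400600
Paths hitting 1: 2^26 - 10400600 = 56708264
P = 56708264/67108864 = 7088533/8388608

Answer: 7088533/8388608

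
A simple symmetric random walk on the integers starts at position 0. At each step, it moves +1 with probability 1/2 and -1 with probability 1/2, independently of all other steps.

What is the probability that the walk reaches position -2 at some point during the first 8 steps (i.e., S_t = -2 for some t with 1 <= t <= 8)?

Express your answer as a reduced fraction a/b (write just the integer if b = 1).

Answer: 65/128

Derivation:
Count via complement. Let g(t,s) = #length-t paths at position s with S_1..S_t all ≠ -2.
g(t,s) = g(t-1,s-1) + g(t-1,s+1) for s ≠ -2; g(t,-2) = 0.
t=0: g(0,0)=1
t=1: g(1,-1)=1 g(1,1)=1
t=2: g(2,0)=2 g(2,2)=1
t=3: g(3,-1)=2 g(3,1)=3 g(3,3)=1
t=4: g(4,0)=5 g(4,2)=4 g(4,4)=1
t=5: g(5,-1)=5 g(5,1)=9 g(5,3)=5 g(5,5)=1
t=6: g(6,0)=14 g(6,2)=14 g(6,4)=6 g(6,6)=1
t=7: g(7,-1)=14 g(7,1)=28 g(7,3)=20 g(7,5)=7 g(7,7)=1
t=8: g(8,0)=42 g(8,2)=48 g(8,4)=27 g(8,6)=8 g(8,8)=1
Paths never hitting -2: Σ_s g(8,s) = 126
Paths hitting -2: 2^8 - 126 = 130
P = 130/256 = 65/128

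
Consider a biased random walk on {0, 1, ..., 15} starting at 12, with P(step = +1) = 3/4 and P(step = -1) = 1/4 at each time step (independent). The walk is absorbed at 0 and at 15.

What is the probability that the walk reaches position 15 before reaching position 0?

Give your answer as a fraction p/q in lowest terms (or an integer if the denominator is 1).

Biased walk: p = 3/4, q = 1/4, r = q/p = 1/3
Gambler's ruin: P(hit 15 before 0 | start at 12) = (1 - r^a)/(1 - r^N)
r^12 = 1/531441; r^15 = 1/14348907
P = (1 - 1/531441) / (1 - 1/14348907) = 531440/531441 / 14348906/14348907 = 551880/551881

Answer: 551880/551881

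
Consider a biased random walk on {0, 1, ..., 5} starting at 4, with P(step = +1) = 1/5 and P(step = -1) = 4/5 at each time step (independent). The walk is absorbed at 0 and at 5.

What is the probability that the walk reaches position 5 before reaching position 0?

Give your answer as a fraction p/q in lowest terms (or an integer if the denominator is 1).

Biased walk: p = 1/5, q = 4/5, r = q/p = 4
Gambler's ruin: P(hit 5 before 0 | start at 4) = (1 - r^a)/(1 - r^N)
r^4 = 256; r^5 = 1024
P = (1 - 256) / (1 - 1024) = -255 / -1023 = 85/341

Answer: 85/341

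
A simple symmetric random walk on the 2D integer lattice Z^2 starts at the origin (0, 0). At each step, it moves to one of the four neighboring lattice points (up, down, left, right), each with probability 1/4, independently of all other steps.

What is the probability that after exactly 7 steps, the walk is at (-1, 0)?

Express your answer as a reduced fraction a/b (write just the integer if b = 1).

Let h be the number of horizontal steps (so 7-h are vertical). To end at (-1,0) need (h-1)/2 right-steps and ((7-h)+0)/2 up-steps.
Sum over h with 1 ≤ h ≤ 7, h ≡ 1 (mod 2), 7-h ≡ 0 (mod 2):
h=1: C(7,1)·C(1,0)·C(6,3) = 7·1·20 = 140
h=3: C(7,3)·C(3,1)·C(4,2) = 35·3·6 = 630
h=5: C(7,5)·C(5,2)·C(2,1) = 21·10·2 = 420
h=7: C(7,7)·C(7,3)·C(0,0) = 1·35·1 = 35
Total favorable: 1225
Total paths: 4^7 = 16384
P = 1225/16384 = 1225/16384

Answer: 1225/16384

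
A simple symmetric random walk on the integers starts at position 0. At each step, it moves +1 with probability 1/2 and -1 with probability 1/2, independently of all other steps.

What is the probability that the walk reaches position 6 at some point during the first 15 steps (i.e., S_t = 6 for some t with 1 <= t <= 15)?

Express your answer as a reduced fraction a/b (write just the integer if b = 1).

Count via complement. Let g(t,s) = #length-t paths at position s with S_1..S_t all ≠ 6.
g(t,s) = g(t-1,s-1) + g(t-1,s+1) for s ≠ 6; g(t,6) = 0.
t=0: g(0,0)=1
t=1: g(1,-1)=1 g(1,1)=1
t=2: g(2,-2)=1 g(2,0)=2 g(2,2)=1
t=3: g(3,-3)=1 g(3,-1)=3 g(3,1)=3 g(3,3)=1
t=4: g(4,-4)=1 g(4,-2)=4 g(4,0)=6 g(4,2)=4 g(4,4)=1
t=5: g(5,-5)=1 g(5,-3)=5 g(5,-1)=10 g(5,1)=10 g(5,3)=5 g(5,5)=1
t=6: g(6,-6)=1 g(6,-4)=6 g(6,-2)=15 g(6,0)=20 g(6,2)=15 g(6,4)=6
t=7: g(7,-7)=1 g(7,-5)=7 g(7,-3)=21 g(7,-1)=35 g(7,1)=35 g(7,3)=21 g(7,5)=6
t=8: g(8,-8)=1 g(8,-6)=8 g(8,-4)=28 g(8,-2)=56 g(8,0)=70 g(8,2)=56 g(8,4)=27
t=9: g(9,-9)=1 g(9,-7)=9 g(9,-5)=36 g(9,-3)=84 g(9,-1)=126 g(9,1)=126 g(9,3)=83 g(9,5)=27
t=10: g(10,-10)=1 g(10,-8)=10 g(10,-6)=45 g(10,-4)=120 g(10,-2)=210 g(10,0)=252 g(10,2)=209 g(10,4)=110
t=11: g(11,-11)=1 g(11,-9)=11 g(11,-7)=55 g(11,-5)=165 g(11,-3)=330 g(11,-1)=462 g(11,1)=461 g(11,3)=319 g(11,5)=110
t=12: g(12,-12)=1 g(12,-10)=12 g(12,-8)=66 g(12,-6)=220 g(12,-4)=495 g(12,-2)=792 g(12,0)=923 g(12,2)=780 g(12,4)=429
t=13: g(13,-13)=1 g(13,-11)=13 g(13,-9)=78 g(13,-7)=286 g(13,-5)=715 g(13,-3)=1287 g(13,-1)=1715 g(13,1)=1703 g(13,3)=1209 g(13,5)=429
t=14: g(14,-14)=1 g(14,-12)=14 g(14,-10)=91 g(14,-8)=364 g(14,-6)=1001 g(14,-4)=2002 g(14,-2)=3002 g(14,0)=3418 g(14,2)=2912 g(14,4)=1638
t=15: g(15,-15)=1 g(15,-13)=15 g(15,-11)=105 g(15,-9)=455 g(15,-7)=1365 g(15,-5)=3003 g(15,-3)=5004 g(15,-1)=6420 g(15,1)=6330 g(15,3)=4550 g(15,5)=1638
Paths never hitting 6: Σ_s g(15,s) = 28886
Paths hitting 6: 2^15 - 28886 = 3882
P = 3882/32768 = 1941/16384

Answer: 1941/16384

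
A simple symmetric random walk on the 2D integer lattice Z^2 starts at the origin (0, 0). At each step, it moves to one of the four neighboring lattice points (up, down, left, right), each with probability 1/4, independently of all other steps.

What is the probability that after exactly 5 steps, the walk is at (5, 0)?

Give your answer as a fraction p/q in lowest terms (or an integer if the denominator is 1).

Answer: 1/1024

Derivation:
Let h be the number of horizontal steps (so 5-h are vertical). To end at (5,0) need (h+5)/2 right-steps and ((5-h)+0)/2 up-steps.
Sum over h with 5 ≤ h ≤ 5, h ≡ 1 (mod 2), 5-h ≡ 0 (mod 2):
h=5: C(5,5)·C(5,5)·C(0,0) = 1·1·1 = 1
Total favorable: 1
Total paths: 4^5 = 1024
P = 1/1024 = 1/1024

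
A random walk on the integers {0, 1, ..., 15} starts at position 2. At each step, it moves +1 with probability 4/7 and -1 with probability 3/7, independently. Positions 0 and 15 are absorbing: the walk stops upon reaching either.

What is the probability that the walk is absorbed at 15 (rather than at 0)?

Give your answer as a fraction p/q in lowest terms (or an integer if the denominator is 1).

Biased walk: p = 4/7, q = 3/7, r = q/p = 3/4
Gambler's ruin: P(hit 15 before 0 | start at 2) = (1 - r^a)/(1 - r^N)
r^2 = 9/16; r^15 = 14348907/1073741824
P = (1 - 9/16) / (1 - 14348907/1073741824) = 7/16 / 1059392917/1073741824 = 469762048/1059392917

Answer: 469762048/1059392917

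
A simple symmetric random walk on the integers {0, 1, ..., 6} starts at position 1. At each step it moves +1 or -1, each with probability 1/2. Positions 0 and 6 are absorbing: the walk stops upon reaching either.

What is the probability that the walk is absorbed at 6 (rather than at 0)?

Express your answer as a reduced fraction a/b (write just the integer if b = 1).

Symmetric walk (p = 1/2): the harmonic-function argument gives P(hit 6 before 0 | start at 1) = a/N.
P = 1/6 = 1/6

Answer: 1/6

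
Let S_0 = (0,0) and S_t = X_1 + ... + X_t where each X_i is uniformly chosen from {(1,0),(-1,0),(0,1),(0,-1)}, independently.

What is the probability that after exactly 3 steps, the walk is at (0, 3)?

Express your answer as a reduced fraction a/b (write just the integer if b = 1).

Let h be the number of horizontal steps (so 3-h are vertical). To end at (0,3) need (h+0)/2 right-steps and ((3-h)+3)/2 up-steps.
Sum over h with 0 ≤ h ≤ 0, h ≡ 0 (mod 2), 3-h ≡ 1 (mod 2):
h=0: C(3,0)·C(0,0)·C(3,3) = 1·1·1 = 1
Total favorable: 1
Total paths: 4^3 = 64
P = 1/64 = 1/64

Answer: 1/64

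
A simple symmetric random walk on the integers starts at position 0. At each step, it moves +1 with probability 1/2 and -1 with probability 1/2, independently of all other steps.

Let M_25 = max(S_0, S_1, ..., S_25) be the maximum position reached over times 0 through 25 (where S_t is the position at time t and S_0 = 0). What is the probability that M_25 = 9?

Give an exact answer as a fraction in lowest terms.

Let M_25 = max(S_0,...,S_25). Use the reflection principle: for j ≥ 1, #{paths with M_25 ≥ j} = #{S_25 ≥ j} + #{S_25 ≥ j+1}.
By reflection, #{M_25 ≥ 9} = #{S_25 ≥ 9} + #{S_25 ≥ 10} = 1807781 + 726206 = 2533987.
#{M_25 ≥ 10} = #{S_25 ≥ 10} + #{S_25 ≥ 11} = 726206 + 726206 = 1452412.
#{M_25 = 9} = 2533987 - 1452412 = 1081575.
P(M_25 = 9) = 1081575/33554432 = 1081575/33554432

Answer: 1081575/33554432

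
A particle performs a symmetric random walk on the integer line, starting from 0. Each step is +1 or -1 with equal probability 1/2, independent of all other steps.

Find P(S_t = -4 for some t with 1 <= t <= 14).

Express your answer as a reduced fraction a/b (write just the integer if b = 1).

Count via complement. Let g(t,s) = #length-t paths at position s with S_1..S_t all ≠ -4.
g(t,s) = g(t-1,s-1) + g(t-1,s+1) for s ≠ -4; g(t,-4) = 0.
t=0: g(0,0)=1
t=1: g(1,-1)=1 g(1,1)=1
t=2: g(2,-2)=1 g(2,0)=2 g(2,2)=1
t=3: g(3,-3)=1 g(3,-1)=3 g(3,1)=3 g(3,3)=1
t=4: g(4,-2)=4 g(4,0)=6 g(4,2)=4 g(4,4)=1
t=5: g(5,-3)=4 g(5,-1)=10 g(5,1)=10 g(5,3)=5 g(5,5)=1
t=6: g(6,-2)=14 g(6,0)=20 g(6,2)=15 g(6,4)=6 g(6,6)=1
t=7: g(7,-3)=14 g(7,-1)=34 g(7,1)=35 g(7,3)=21 g(7,5)=7 g(7,7)=1
t=8: g(8,-2)=48 g(8,0)=69 g(8,2)=56 g(8,4)=28 g(8,6)=8 g(8,8)=1
t=9: g(9,-3)=48 g(9,-1)=117 g(9,1)=125 g(9,3)=84 g(9,5)=36 g(9,7)=9 g(9,9)=1
t=10: g(10,-2)=165 g(10,0)=242 g(10,2)=209 g(10,4)=120 g(10,6)=45 g(10,8)=10 g(10,10)=1
t=11: g(11,-3)=165 g(11,-1)=407 g(11,1)=451 g(11,3)=329 g(11,5)=165 g(11,7)=55 g(11,9)=11 g(11,11)=1
t=12: g(12,-2)=572 g(12,0)=858 g(12,2)=780 g(12,4)=494 g(12,6)=220 g(12,8)=66 g(12,10)=12 g(12,12)=1
t=13: g(13,-3)=572 g(13,-1)=1430 g(13,1)=1638 g(13,3)=1274 g(13,5)=714 g(13,7)=286 g(13,9)=78 g(13,11)=13 g(13,13)=1
t=14: g(14,-2)=2002 g(14,0)=3068 g(14,2)=2912 g(14,4)=1988 g(14,6)=1000 g(14,8)=364 g(14,10)=91 g(14,12)=14 g(14,14)=1
Paths never hitting -4: Σ_s g(14,s) = 11440
Paths hitting -4: 2^14 - 11440 = 4944
P = 4944/16384 = 309/1024

Answer: 309/1024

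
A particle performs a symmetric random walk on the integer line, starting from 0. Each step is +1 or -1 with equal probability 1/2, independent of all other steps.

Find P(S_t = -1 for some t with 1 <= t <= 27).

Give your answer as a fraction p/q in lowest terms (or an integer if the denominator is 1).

Count via complement. Let g(t,s) = #length-t paths at position s with S_1..S_t all ≠ -1.
g(t,s) = g(t-1,s-1) + g(t-1,s+1) for s ≠ -1; g(t,-1) = 0.
t=0: g(0,0)=1
t=1: g(1,1)=1
t=2: g(2,0)=1 g(2,2)=1
t=3: g(3,1)=2 g(3,3)=1
t=4: g(4,0)=2 g(4,2)=3 g(4,4)=1
t=5: g(5,1)=5 g(5,3)=4 g(5,5)=1
t=6: g(6,0)=5 g(6,2)=9 g(6,4)=5 g(6,6)=1
t=7: g(7,1)=14 g(7,3)=14 g(7,5)=6 g(7,7)=1
t=8: g(8,0)=14 g(8,2)=28 g(8,4)=20 g(8,6)=7 g(8,8)=1
t=9: g(9,1)=42 g(9,3)=48 g(9,5)=27 g(9,7)=8 g(9,9)=1
t=10: g(10,0)=42 g(10,2)=90 g(10,4)=75 g(10,6)=35 g(10,8)=9 g(10,10)=1
t=11: g(11,1)=132 g(11,3)=165 g(11,5)=110 g(11,7)=44 g(11,9)=10 g(11,11)=1
t=12: g(12,0)=132 g(12,2)=297 g(12,4)=275 g(12,6)=154 g(12,8)=54 g(12,10)=11 g(12,12)=1
t=13: g(13,1)=429 g(13,3)=572 g(13,5)=429 g(13,7)=208 g(13,9)=65 g(13,11)=12 g(13,13)=1
t=14: g(14,0)=429 g(14,2)=1001 g(14,4)=1001 g(14,6)=637 g(14,8)=273 g(14,10)=77 g(14,12)=13 g(14,14)=1
t=15: g(15,1)=1430 g(15,3)=2002 g(15,5)=1638 g(15,7)=910 g(15,9)=350 g(15,11)=90 g(15,13)=14 g(15,15)=1
t=16: g(16,0)=1430 g(16,2)=3432 g(16,4)=3640 g(16,6)=2548 g(16,8)=1260 g(16,10)=440 g(16,12)=104 g(16,14)=15 g(16,16)=1
t=17: g(17,1)=4862 g(17,3)=7072 g(17,5)=6188 g(17,7)=3808 g(17,9)=1700 g(17,11)=544 g(17,13)=119 g(17,15)=16 g(17,17)=1
t=18: g(18,0)=4862 g(18,2)=11934 g(18,4)=13260 g(18,6)=9996 g(18,8)=5508 g(18,10)=2244 g(18,12)=663 g(18,14)=135 g(18,16)=17 g(18,18)=1
t=19: g(19,1)=16796 g(19,3)=25194 g(19,5)=23256 g(19,7)=15504 g(19,9)=7752 g(19,11)=2907 g(19,13)=798 g(19,15)=152 g(19,17)=18 g(19,19)=1
t=20: g(20,0)=16796 g(20,2)=41990 g(20,4)=48450 g(20,6)=38760 g(20,8)=23256 g(20,10)=10659 g(20,12)=3705 g(20,14)=950 g(20,16)=170 g(20,18)=19 g(20,20)=1
t=21: g(21,1)=58786 g(21,3)=90440 g(21,5)=87210 g(21,7)=62016 g(21,9)=33915 g(21,11)=14364 g(21,13)=4655 g(21,15)=1120 g(21,17)=189 g(21,19)=20 g(21,21)=1
t=22: g(22,0)=58786 g(22,2)=149226 g(22,4)=177650 g(22,6)=149226 g(22,8)=95931 g(22,10)=48279 g(22,12)=19019 g(22,14)=5775 g(22,16)=1309 g(22,18)=209 g(22,20)=21 g(22,22)=1
t=23: g(23,1)=208012 g(23,3)=326876 g(23,5)=326876 g(23,7)=245157 g(23,9)=144210 g(23,11)=67298 g(23,13)=24794 g(23,15)=7084 g(23,17)=1518 g(23,19)=230 g(23,21)=22 g(23,23)=1
t=24: g(24,0)=208012 g(24,2)=534888 g(24,4)=653752 g(24,6)=572033 g(24,8)=389367 g(24,10)=211508 g(24,12)=92092 g(24,14)=31878 g(24,16)=8602 g(24,18)=1748 g(24,20)=252 g(24,22)=23 g(24,24)=1
t=25: g(25,1)=742900 g(25,3)=1188640 g(25,5)=1225785 g(25,7)=961400 g(25,9)=600875 g(25,11)=303600 g(25,13)=123970 g(25,15)=40480 g(25,17)=10350 g(25,19)=2000 g(25,21)=275 g(25,23)=24 g(25,25)=1
t=26: g(26,0)=742900 g(26,2)=1931540 g(26,4)=2414425 g(26,6)=2187185 g(26,8)=1562275 g(26,10)=904475 g(26,12)=427570 g(26,14)=164450 g(26,16)=50830 g(26,18)=12350 g(26,20)=2275 g(26,22)=299 g(26,24)=25 g(26,26)=1
t=27: g(27,1)=2674440 g(27,3)=4345965 g(27,5)=4601610 g(27,7)=3749460 g(27,9)=2466750 g(27,11)=1332045 g(27,13)=592020 g(27,15)=215280 g(27,17)=63180 g(27,19)=14625 g(27,21)=2574 g(27,23)=324 g(27,25)=26 g(27,27)=1
Paths never hitting -1: Σ_s g(27,s) = 20058300
Paths hitting -1: 2^27 - 20058300 = 114159428
P = 114159428/134217728 = 28539857/33554432

Answer: 28539857/33554432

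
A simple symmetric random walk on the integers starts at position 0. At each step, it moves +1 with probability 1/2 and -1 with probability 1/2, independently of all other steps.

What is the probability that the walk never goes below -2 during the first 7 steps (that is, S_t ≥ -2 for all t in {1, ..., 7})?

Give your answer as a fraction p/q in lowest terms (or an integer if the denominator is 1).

Answer: 91/128

Derivation:
Let f(t,s) = #length-t paths at position s with S_1..S_t all ≥ -2.
f(t,s) = f(t-1,s-1) + f(t-1,s+1) for s ≥ -2; f(t,s) = 0 for s < -2.
t=0: f(0,0)=1
t=1: f(1,-1)=1 f(1,1)=1
t=2: f(2,-2)=1 f(2,0)=2 f(2,2)=1
t=3: f(3,-1)=3 f(3,1)=3 f(3,3)=1
t=4: f(4,-2)=3 f(4,0)=6 f(4,2)=4 f(4,4)=1
t=5: f(5,-1)=9 f(5,1)=10 f(5,3)=5 f(5,5)=1
t=6: f(6,-2)=9 f(6,0)=19 f(6,2)=15 f(6,4)=6 f(6,6)=1
t=7: f(7,-1)=28 f(7,1)=34 f(7,3)=21 f(7,5)=7 f(7,7)=1
Σ_s f(7,s) = 91
P = 91/128 = 91/128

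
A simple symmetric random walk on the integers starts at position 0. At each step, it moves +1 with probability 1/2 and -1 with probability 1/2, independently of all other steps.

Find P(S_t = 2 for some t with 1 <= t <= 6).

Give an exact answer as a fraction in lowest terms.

Answer: 29/64

Derivation:
Count via complement. Let g(t,s) = #length-t paths at position s with S_1..S_t all ≠ 2.
g(t,s) = g(t-1,s-1) + g(t-1,s+1) for s ≠ 2; g(t,2) = 0.
t=0: g(0,0)=1
t=1: g(1,-1)=1 g(1,1)=1
t=2: g(2,-2)=1 g(2,0)=2
t=3: g(3,-3)=1 g(3,-1)=3 g(3,1)=2
t=4: g(4,-4)=1 g(4,-2)=4 g(4,0)=5
t=5: g(5,-5)=1 g(5,-3)=5 g(5,-1)=9 g(5,1)=5
t=6: g(6,-6)=1 g(6,-4)=6 g(6,-2)=14 g(6,0)=14
Paths never hitting 2: Σ_s g(6,s) = 35
Paths hitting 2: 2^6 - 35 = 29
P = 29/64 = 29/64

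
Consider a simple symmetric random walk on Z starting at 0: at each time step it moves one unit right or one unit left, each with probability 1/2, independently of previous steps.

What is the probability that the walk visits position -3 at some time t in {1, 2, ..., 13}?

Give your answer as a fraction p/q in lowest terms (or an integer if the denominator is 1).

Count via complement. Let g(t,s) = #length-t paths at position s with S_1..S_t all ≠ -3.
g(t,s) = g(t-1,s-1) + g(t-1,s+1) for s ≠ -3; g(t,-3) = 0.
t=0: g(0,0)=1
t=1: g(1,-1)=1 g(1,1)=1
t=2: g(2,-2)=1 g(2,0)=2 g(2,2)=1
t=3: g(3,-1)=3 g(3,1)=3 g(3,3)=1
t=4: g(4,-2)=3 g(4,0)=6 g(4,2)=4 g(4,4)=1
t=5: g(5,-1)=9 g(5,1)=10 g(5,3)=5 g(5,5)=1
t=6: g(6,-2)=9 g(6,0)=19 g(6,2)=15 g(6,4)=6 g(6,6)=1
t=7: g(7,-1)=28 g(7,1)=34 g(7,3)=21 g(7,5)=7 g(7,7)=1
t=8: g(8,-2)=28 g(8,0)=62 g(8,2)=55 g(8,4)=28 g(8,6)=8 g(8,8)=1
t=9: g(9,-1)=90 g(9,1)=117 g(9,3)=83 g(9,5)=36 g(9,7)=9 g(9,9)=1
t=10: g(10,-2)=90 g(10,0)=207 g(10,2)=200 g(10,4)=119 g(10,6)=45 g(10,8)=10 g(10,10)=1
t=11: g(11,-1)=297 g(11,1)=407 g(11,3)=319 g(11,5)=164 g(11,7)=55 g(11,9)=11 g(11,11)=1
t=12: g(12,-2)=297 g(12,0)=704 g(12,2)=726 g(12,4)=483 g(12,6)=219 g(12,8)=66 g(12,10)=12 g(12,12)=1
t=13: g(13,-1)=1001 g(13,1)=1430 g(13,3)=1209 g(13,5)=702 g(13,7)=285 g(13,9)=78 g(13,11)=13 g(13,13)=1
Paths never hitting -3: Σ_s g(13,s) = 4719
Paths hitting -3: 2^13 - 4719 = 3473
P = 3473/8192 = 3473/8192

Answer: 3473/8192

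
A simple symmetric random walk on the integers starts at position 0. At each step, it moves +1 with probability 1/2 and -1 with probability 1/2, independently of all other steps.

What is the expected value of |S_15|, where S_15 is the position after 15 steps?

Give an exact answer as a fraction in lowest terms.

Answer: 6435/2048

Derivation:
S_15 takes values m ≡ 1 (mod 2) with |m| ≤ 15; P(S_15=m) = C(15,(15+m)/2)/2^15.
Total paths: 2^15 = 32768
Distribution: P(S=-15)=1/32768, P(S=-13)=15/32768, P(S=-11)=105/32768, P(S=-9)=455/32768, P(S=-7)=1365/32768, P(S=-5)=3003/32768, P(S=-3)=5005/32768, P(S=-1)=6435/32768, P(S=1)=6435/32768, P(S=3)=5005/32768, P(S=5)=3003/32768, P(S=7)=1365/32768, P(S=9)=455/32768, P(S=11)=105/32768, P(S=13)=15/32768, P(S=15)=1/32768
E[|S_15|] = Σ_m |m|·P(S_15=m) = 102960/32768 = 6435/2048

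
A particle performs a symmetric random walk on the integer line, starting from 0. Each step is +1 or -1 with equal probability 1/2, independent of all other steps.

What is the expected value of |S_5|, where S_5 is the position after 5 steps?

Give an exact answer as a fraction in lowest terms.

Answer: 15/8

Derivation:
S_5 takes values m ≡ 1 (mod 2) with |m| ≤ 5; P(S_5=m) = C(5,(5+m)/2)/2^5.
Total paths: 2^5 = 32
Distribution: P(S=-5)=1/32, P(S=-3)=5/32, P(S=-1)=10/32, P(S=1)=10/32, P(S=3)=5/32, P(S=5)=1/32
E[|S_5|] = Σ_m |m|·P(S_5=m) = 60/32 = 15/8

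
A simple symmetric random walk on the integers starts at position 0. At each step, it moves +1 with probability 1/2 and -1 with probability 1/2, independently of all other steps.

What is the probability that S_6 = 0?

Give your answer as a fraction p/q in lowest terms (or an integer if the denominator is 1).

To reach position 0 after 6 steps: need 3 steps of +1 and 3 of -1.
Favorable paths: C(6,3) = 20
Total paths: 2^6 = 64
P = 20/64 = 5/16

Answer: 5/16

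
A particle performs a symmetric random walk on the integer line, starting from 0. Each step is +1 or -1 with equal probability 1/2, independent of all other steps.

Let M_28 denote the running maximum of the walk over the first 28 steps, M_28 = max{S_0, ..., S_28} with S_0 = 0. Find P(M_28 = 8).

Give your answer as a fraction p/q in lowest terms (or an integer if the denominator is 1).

Let M_28 = max(S_0,...,S_28). Use the reflection principle: for j ≥ 1, #{paths with M_28 ≥ j} = #{S_28 ≥ j} + #{S_28 ≥ j+1}.
By reflection, #{M_28 ≥ 8} = #{S_28 ≥ 8} + #{S_28 ≥ 9} = 24821333 + 11698223 = 36519556.
#{M_28 ≥ 9} = #{S_28 ≥ 9} + #{S_28 ≥ 10} = 11698223 + 11698223 = 23396446.
#{M_28 = 8} = 36519556 - 23396446 = 13123110.
P(M_28 = 8) = 13123110/268435456 = 6561555/134217728

Answer: 6561555/134217728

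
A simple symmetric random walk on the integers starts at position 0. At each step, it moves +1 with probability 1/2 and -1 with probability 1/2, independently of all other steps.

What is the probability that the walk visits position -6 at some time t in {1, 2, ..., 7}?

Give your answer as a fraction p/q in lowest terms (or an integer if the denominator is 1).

Count via complement. Let g(t,s) = #length-t paths at position s with S_1..S_t all ≠ -6.
g(t,s) = g(t-1,s-1) + g(t-1,s+1) for s ≠ -6; g(t,-6) = 0.
t=0: g(0,0)=1
t=1: g(1,-1)=1 g(1,1)=1
t=2: g(2,-2)=1 g(2,0)=2 g(2,2)=1
t=3: g(3,-3)=1 g(3,-1)=3 g(3,1)=3 g(3,3)=1
t=4: g(4,-4)=1 g(4,-2)=4 g(4,0)=6 g(4,2)=4 g(4,4)=1
t=5: g(5,-5)=1 g(5,-3)=5 g(5,-1)=10 g(5,1)=10 g(5,3)=5 g(5,5)=1
t=6: g(6,-4)=6 g(6,-2)=15 g(6,0)=20 g(6,2)=15 g(6,4)=6 g(6,6)=1
t=7: g(7,-5)=6 g(7,-3)=21 g(7,-1)=35 g(7,1)=35 g(7,3)=21 g(7,5)=7 g(7,7)=1
Paths never hitting -6: Σ_s g(7,s) = 126
Paths hitting -6: 2^7 - 126 = 2
P = 2/128 = 1/64

Answer: 1/64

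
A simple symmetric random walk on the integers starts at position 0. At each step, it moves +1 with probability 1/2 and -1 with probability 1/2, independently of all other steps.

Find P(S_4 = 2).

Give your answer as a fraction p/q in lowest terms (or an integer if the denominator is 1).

To reach position 2 after 4 steps: need 3 steps of +1 and 1 of -1.
Favorable paths: C(4,3) = 4
Total paths: 2^4 = 16
P = 4/16 = 1/4

Answer: 1/4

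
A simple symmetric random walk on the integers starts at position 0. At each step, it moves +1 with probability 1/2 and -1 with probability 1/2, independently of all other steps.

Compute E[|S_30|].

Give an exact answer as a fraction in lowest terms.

S_30 takes values m ≡ 0 (mod 2) with |m| ≤ 30; P(S_30=m) = C(30,(30+m)/2)/2^30.
Total paths: 2^30 = 1073741824
Distribution: P(S=-30)=1/1073741824, P(S=-28)=30/1073741824, P(S=-26)=435/1073741824, P(S=-24)=4060/1073741824, P(S=-22)=27405/1073741824, P(S=-20)=142506/1073741824, P(S=-18)=593775/1073741824, P(S=-16)=2035800/1073741824, P(S=-14)=5852925/1073741824, P(S=-12)=14307150/1073741824, P(S=-10)=30045015/1073741824, P(S=-8)=54627300/1073741824, P(S=-6)=86493225/1073741824, P(S=-4)=119759850/1073741824, P(S=-2)=145422675/1073741824, P(S=0)=155117520/1073741824, P(S=2)=145422675/1073741824, P(S=4)=119759850/1073741824, P(S=6)=86493225/1073741824, P(S=8)=54627300/1073741824, P(S=10)=30045015/1073741824, P(S=12)=14307150/1073741824, P(S=14)=5852925/1073741824, P(S=16)=2035800/1073741824, P(S=18)=593775/1073741824, P(S=20)=142506/1073741824, P(S=22)=27405/1073741824, P(S=24)=4060/1073741824, P(S=26)=435/1073741824, P(S=28)=30/1073741824, P(S=30)=1/1073741824
E[|S_30|] = Σ_m |m|·P(S_30=m) = 4653525600/1073741824 = 145422675/33554432

Answer: 145422675/33554432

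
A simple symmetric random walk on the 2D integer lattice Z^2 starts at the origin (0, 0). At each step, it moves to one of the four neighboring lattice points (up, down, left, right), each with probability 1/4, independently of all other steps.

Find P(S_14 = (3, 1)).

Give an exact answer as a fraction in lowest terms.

Answer: 3006003/134217728

Derivation:
Let h be the number of horizontal steps (so 14-h are vertical). To end at (3,1) need (h+3)/2 right-steps and ((14-h)+1)/2 up-steps.
Sum over h with 3 ≤ h ≤ 13, h ≡ 1 (mod 2), 14-h ≡ 1 (mod 2):
h=3: C(14,3)·C(3,3)·C(11,6) = 364·1·462 = 168168
h=5: C(14,5)·C(5,4)·C(9,5) = 2002·5·126 = 1261260
h=7: C(14,7)·C(7,5)·C(7,4) = 3432·21·35 = 2522520
h=9: C(14,9)·C(9,6)·C(5,3) = 2002·84·10 = 1681680
h=11: C(14,11)·C(11,7)·C(3,2) = 364·330·3 = 360360
h=13: C(14,13)·C(13,8)·C(1,1) = 14·1287·1 = 18018
Total favorable: 6012006
Total paths: 4^14 = 268435456
P = 6012006/268435456 = 3006003/134217728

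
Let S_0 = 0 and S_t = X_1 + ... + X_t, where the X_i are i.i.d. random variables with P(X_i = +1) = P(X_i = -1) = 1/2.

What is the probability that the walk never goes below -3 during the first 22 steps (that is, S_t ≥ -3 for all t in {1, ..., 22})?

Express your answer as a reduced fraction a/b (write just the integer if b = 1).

Answer: 156009/262144

Derivation:
Let f(t,s) = #length-t paths at position s with S_1..S_t all ≥ -3.
f(t,s) = f(t-1,s-1) + f(t-1,s+1) for s ≥ -3; f(t,s) = 0 for s < -3.
t=0: f(0,0)=1
t=1: f(1,-1)=1 f(1,1)=1
t=2: f(2,-2)=1 f(2,0)=2 f(2,2)=1
t=3: f(3,-3)=1 f(3,-1)=3 f(3,1)=3 f(3,3)=1
t=4: f(4,-2)=4 f(4,0)=6 f(4,2)=4 f(4,4)=1
t=5: f(5,-3)=4 f(5,-1)=10 f(5,1)=10 f(5,3)=5 f(5,5)=1
t=6: f(6,-2)=14 f(6,0)=20 f(6,2)=15 f(6,4)=6 f(6,6)=1
t=7: f(7,-3)=14 f(7,-1)=34 f(7,1)=35 f(7,3)=21 f(7,5)=7 f(7,7)=1
t=8: f(8,-2)=48 f(8,0)=69 f(8,2)=56 f(8,4)=28 f(8,6)=8 f(8,8)=1
t=9: f(9,-3)=48 f(9,-1)=117 f(9,1)=125 f(9,3)=84 f(9,5)=36 f(9,7)=9 f(9,9)=1
t=10: f(10,-2)=165 f(10,0)=242 f(10,2)=209 f(10,4)=120 f(10,6)=45 f(10,8)=10 f(10,10)=1
t=11: f(11,-3)=165 f(11,-1)=407 f(11,1)=451 f(11,3)=329 f(11,5)=165 f(11,7)=55 f(11,9)=11 f(11,11)=1
t=12: f(12,-2)=572 f(12,0)=858 f(12,2)=780 f(12,4)=494 f(12,6)=220 f(12,8)=66 f(12,10)=12 f(12,12)=1
t=13: f(13,-3)=572 f(13,-1)=1430 f(13,1)=1638 f(13,3)=1274 f(13,5)=714 f(13,7)=286 f(13,9)=78 f(13,11)=13 f(13,13)=1
t=14: f(14,-2)=2002 f(14,0)=3068 f(14,2)=2912 f(14,4)=1988 f(14,6)=1000 f(14,8)=364 f(14,10)=91 f(14,12)=14 f(14,14)=1
t=15: f(15,-3)=2002 f(15,-1)=5070 f(15,1)=5980 f(15,3)=4900 f(15,5)=2988 f(15,7)=1364 f(15,9)=455 f(15,11)=105 f(15,13)=15 f(15,15)=1
t=16: f(16,-2)=7072 f(16,0)=11050 f(16,2)=10880 f(16,4)=7888 f(16,6)=4352 f(16,8)=1819 f(16,10)=560 f(16,12)=120 f(16,14)=16 f(16,16)=1
t=17: f(17,-3)=7072 f(17,-1)=18122 f(17,1)=21930 f(17,3)=18768 f(17,5)=12240 f(17,7)=6171 f(17,9)=2379 f(17,11)=680 f(17,13)=136 f(17,15)=17 f(17,17)=1
t=18: f(18,-2)=25194 f(18,0)=40052 f(18,2)=40698 f(18,4)=31008 f(18,6)=18411 f(18,8)=8550 f(18,10)=3059 f(18,12)=816 f(18,14)=153 f(18,16)=18 f(18,18)=1
t=19: f(19,-3)=25194 f(19,-1)=65246 f(19,1)=80750 f(19,3)=71706 f(19,5)=49419 f(19,7)=26961 f(19,9)=11609 f(19,11)=3875 f(19,13)=969 f(19,15)=171 f(19,17)=19 f(19,19)=1
t=20: f(20,-2)=90440 f(20,0)=145996 f(20,2)=152456 f(20,4)=121125 f(20,6)=76380 f(20,8)=38570 f(20,10)=15484 f(20,12)=4844 f(20,14)=1140 f(20,16)=190 f(20,18)=20 f(20,20)=1
t=21: f(21,-3)=90440 f(21,-1)=236436 f(21,1)=298452 f(21,3)=273581 f(21,5)=197505 f(21,7)=114950 f(21,9)=54054 f(21,11)=20328 f(21,13)=5984 f(21,15)=1330 f(21,17)=210 f(21,19)=21 f(21,21)=1
t=22: f(22,-2)=326876 f(22,0)=534888 f(22,2)=572033 f(22,4)=471086 f(22,6)=312455 f(22,8)=169004 f(22,10)=74382 f(22,12)=26312 f(22,14)=7314 f(22,16)=1540 f(22,18)=231 f(22,20)=22 f(22,22)=1
Σ_s f(22,s) = 2496144
P = 2496144/4194304 = 156009/262144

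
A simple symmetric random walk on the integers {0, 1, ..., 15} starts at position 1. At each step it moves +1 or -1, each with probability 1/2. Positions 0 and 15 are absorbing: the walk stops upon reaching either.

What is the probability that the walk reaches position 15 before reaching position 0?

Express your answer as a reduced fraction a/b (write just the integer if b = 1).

Answer: 1/15

Derivation:
Symmetric walk (p = 1/2): the harmonic-function argument gives P(hit 15 before 0 | start at 1) = a/N.
P = 1/15 = 1/15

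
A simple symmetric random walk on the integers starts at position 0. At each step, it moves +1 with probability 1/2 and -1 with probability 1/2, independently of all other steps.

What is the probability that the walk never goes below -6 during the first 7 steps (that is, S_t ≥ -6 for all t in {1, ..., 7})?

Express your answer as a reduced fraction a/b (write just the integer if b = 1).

Let f(t,s) = #length-t paths at position s with S_1..S_t all ≥ -6.
f(t,s) = f(t-1,s-1) + f(t-1,s+1) for s ≥ -6; f(t,s) = 0 for s < -6.
t=0: f(0,0)=1
t=1: f(1,-1)=1 f(1,1)=1
t=2: f(2,-2)=1 f(2,0)=2 f(2,2)=1
t=3: f(3,-3)=1 f(3,-1)=3 f(3,1)=3 f(3,3)=1
t=4: f(4,-4)=1 f(4,-2)=4 f(4,0)=6 f(4,2)=4 f(4,4)=1
t=5: f(5,-5)=1 f(5,-3)=5 f(5,-1)=10 f(5,1)=10 f(5,3)=5 f(5,5)=1
t=6: f(6,-6)=1 f(6,-4)=6 f(6,-2)=15 f(6,0)=20 f(6,2)=15 f(6,4)=6 f(6,6)=1
t=7: f(7,-5)=7 f(7,-3)=21 f(7,-1)=35 f(7,1)=35 f(7,3)=21 f(7,5)=7 f(7,7)=1
Σ_s f(7,s) = 127
P = 127/128 = 127/128

Answer: 127/128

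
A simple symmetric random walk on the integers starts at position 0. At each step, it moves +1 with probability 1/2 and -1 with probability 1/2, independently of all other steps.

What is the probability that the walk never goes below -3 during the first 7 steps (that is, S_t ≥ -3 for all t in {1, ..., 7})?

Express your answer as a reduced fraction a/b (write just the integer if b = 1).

Let f(t,s) = #length-t paths at position s with S_1..S_t all ≥ -3.
f(t,s) = f(t-1,s-1) + f(t-1,s+1) for s ≥ -3; f(t,s) = 0 for s < -3.
t=0: f(0,0)=1
t=1: f(1,-1)=1 f(1,1)=1
t=2: f(2,-2)=1 f(2,0)=2 f(2,2)=1
t=3: f(3,-3)=1 f(3,-1)=3 f(3,1)=3 f(3,3)=1
t=4: f(4,-2)=4 f(4,0)=6 f(4,2)=4 f(4,4)=1
t=5: f(5,-3)=4 f(5,-1)=10 f(5,1)=10 f(5,3)=5 f(5,5)=1
t=6: f(6,-2)=14 f(6,0)=20 f(6,2)=15 f(6,4)=6 f(6,6)=1
t=7: f(7,-3)=14 f(7,-1)=34 f(7,1)=35 f(7,3)=21 f(7,5)=7 f(7,7)=1
Σ_s f(7,s) = 112
P = 112/128 = 7/8

Answer: 7/8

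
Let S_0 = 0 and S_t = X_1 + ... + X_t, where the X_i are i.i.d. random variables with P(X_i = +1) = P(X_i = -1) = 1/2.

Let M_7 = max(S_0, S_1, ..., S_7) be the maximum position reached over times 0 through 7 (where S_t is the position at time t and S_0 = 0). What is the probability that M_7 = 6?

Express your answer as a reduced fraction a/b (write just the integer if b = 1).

Let M_7 = max(S_0,...,S_7). Use the reflection principle: for j ≥ 1, #{paths with M_7 ≥ j} = #{S_7 ≥ j} + #{S_7 ≥ j+1}.
By reflection, #{M_7 ≥ 6} = #{S_7 ≥ 6} + #{S_7 ≥ 7} = 1 + 1 = 2.
#{M_7 ≥ 7} = #{S_7 ≥ 7} + #{S_7 ≥ 8} = 1 + 0 = 1.
#{M_7 = 6} = 2 - 1 = 1.
P(M_7 = 6) = 1/128 = 1/128

Answer: 1/128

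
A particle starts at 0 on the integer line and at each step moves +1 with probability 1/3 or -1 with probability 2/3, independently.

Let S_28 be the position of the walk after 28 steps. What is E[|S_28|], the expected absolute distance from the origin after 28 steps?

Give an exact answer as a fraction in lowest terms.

Answer: 216578218395532/22876792454961

Derivation:
S_28 takes values m ≡ 0 (mod 2) with |m| ≤ 28; P(S_28=m) = C(28,(28+m)/2) · (1/3)^((28+m)/2) · (2/3)^((28-m)/2).
Distribution: P(S=-28)=268435456/22876792454961, P(S=-26)=3758096384/22876792454961, P(S=-24)=939524096/847288609443, P(S=-22)=12213813248/2541865828329, P(S=-20)=38168166400/2541865828329, P(S=-18)=30534533120/847288609443, P(S=-16)=175573565440/2541865828329, P(S=-14)=275901317120/2541865828329, P(S=-12)=120706826240/847288609443, P(S=-10)=1207068262400/7625597484987, P(S=-8)=1146714849280/7625597484987, P(S=-6)=104246804480/847288609443, P(S=-4)=221524459520/2541865828329, P(S=-2)=136322744320/2541865828329, P(S=0)=24343347200/847288609443, P(S=2)=34080686080/2541865828329, P(S=4)=13845278720/2541865828329, P(S=6)=1628856320/847288609443, P(S=8)=4479354880/7625597484987, P(S=10)=1178777600/7625597484987, P(S=12)=29469440/847288609443, P(S=14)=16839680/2541865828329, P(S=16)=2679040/2541865828329, P(S=18)=116480/847288609443, P(S=20)=36400/2541865828329, P(S=22)=2912/2541865828329, P(S=24)=56/847288609443, P(S=26)=56/22876792454961, P(S=28)=1/22876792454961
E[|S_28|] = Σ_m |m|·P(S_28=m) = 216578218395532/22876792454961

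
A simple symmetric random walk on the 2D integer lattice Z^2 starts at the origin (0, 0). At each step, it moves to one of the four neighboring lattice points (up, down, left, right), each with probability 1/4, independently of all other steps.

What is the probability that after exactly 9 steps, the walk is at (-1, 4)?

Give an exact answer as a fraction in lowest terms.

Answer: 189/16384

Derivation:
Let h be the number of horizontal steps (so 9-h are vertical). To end at (-1,4) need (h-1)/2 right-steps and ((9-h)+4)/2 up-steps.
Sum over h with 1 ≤ h ≤ 5, h ≡ 1 (mod 2), 9-h ≡ 0 (mod 2):
h=1: C(9,1)·C(1,0)·C(8,6) = 9·1·28 = 252
h=3: C(9,3)·C(3,1)·C(6,5) = 84·3·6 = 1512
h=5: C(9,5)·C(5,2)·C(4,4) = 126·10·1 = 1260
Total favorable: 3024
Total paths: 4^9 = 262144
P = 3024/262144 = 189/16384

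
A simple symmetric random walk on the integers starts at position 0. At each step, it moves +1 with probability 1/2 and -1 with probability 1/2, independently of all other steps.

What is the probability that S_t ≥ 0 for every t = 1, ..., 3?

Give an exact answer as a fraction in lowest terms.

Answer: 3/8

Derivation:
Let f(t,s) = #length-t paths at position s with S_1..S_t all ≥ 0.
f(t,s) = f(t-1,s-1) + f(t-1,s+1) for s ≥ 0; f(t,s) = 0 for s < 0.
t=0: f(0,0)=1
t=1: f(1,1)=1
t=2: f(2,0)=1 f(2,2)=1
t=3: f(3,1)=2 f(3,3)=1
Σ_s f(3,s) = 3
P = 3/8 = 3/8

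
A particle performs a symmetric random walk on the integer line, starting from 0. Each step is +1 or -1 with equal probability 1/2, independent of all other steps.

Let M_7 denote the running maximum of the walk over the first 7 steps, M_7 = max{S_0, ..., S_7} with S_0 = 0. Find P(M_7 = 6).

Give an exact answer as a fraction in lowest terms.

Answer: 1/128

Derivation:
Let M_7 = max(S_0,...,S_7). Use the reflection principle: for j ≥ 1, #{paths with M_7 ≥ j} = #{S_7 ≥ j} + #{S_7 ≥ j+1}.
By reflection, #{M_7 ≥ 6} = #{S_7 ≥ 6} + #{S_7 ≥ 7} = 1 + 1 = 2.
#{M_7 ≥ 7} = #{S_7 ≥ 7} + #{S_7 ≥ 8} = 1 + 0 = 1.
#{M_7 = 6} = 2 - 1 = 1.
P(M_7 = 6) = 1/128 = 1/128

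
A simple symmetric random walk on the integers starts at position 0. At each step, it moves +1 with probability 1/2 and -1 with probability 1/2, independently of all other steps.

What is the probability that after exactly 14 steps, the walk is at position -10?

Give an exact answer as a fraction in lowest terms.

Answer: 91/16384

Derivation:
To reach position -10 after 14 steps: need 2 steps of +1 and 12 of -1.
Favorable paths: C(14,2) = 91
Total paths: 2^14 = 16384
P = 91/16384 = 91/16384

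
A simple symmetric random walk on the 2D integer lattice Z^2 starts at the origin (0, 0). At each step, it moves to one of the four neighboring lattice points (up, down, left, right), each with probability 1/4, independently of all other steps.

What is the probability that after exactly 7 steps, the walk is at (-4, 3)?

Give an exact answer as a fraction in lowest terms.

Answer: 35/16384

Derivation:
Let h be the number of horizontal steps (so 7-h are vertical). To end at (-4,3) need (h-4)/2 right-steps and ((7-h)+3)/2 up-steps.
Sum over h with 4 ≤ h ≤ 4, h ≡ 0 (mod 2), 7-h ≡ 1 (mod 2):
h=4: C(7,4)·C(4,0)·C(3,3) = 35·1·1 = 35
Total favorable: 35
Total paths: 4^7 = 16384
P = 35/16384 = 35/16384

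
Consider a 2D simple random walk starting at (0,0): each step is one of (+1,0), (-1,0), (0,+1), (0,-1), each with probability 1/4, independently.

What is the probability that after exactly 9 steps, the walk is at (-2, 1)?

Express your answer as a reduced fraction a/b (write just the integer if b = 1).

Let h be the number of horizontal steps (so 9-h are vertical). To end at (-2,1) need (h-2)/2 right-steps and ((9-h)+1)/2 up-steps.
Sum over h with 2 ≤ h ≤ 8, h ≡ 0 (mod 2), 9-h ≡ 1 (mod 2):
h=2: C(9,2)·C(2,0)·C(7,4) = 36·1·35 = 1260
h=4: C(9,4)·C(4,1)·C(5,3) = 126·4·10 = 5040
h=6: C(9,6)·C(6,2)·C(3,2) = 84·15·3 = 3780
h=8: C(9,8)·C(8,3)·C(1,1) = 9·56·1 = 504
Total favorable: 10584
Total paths: 4^9 = 262144
P = 10584/262144 = 1323/32768

Answer: 1323/32768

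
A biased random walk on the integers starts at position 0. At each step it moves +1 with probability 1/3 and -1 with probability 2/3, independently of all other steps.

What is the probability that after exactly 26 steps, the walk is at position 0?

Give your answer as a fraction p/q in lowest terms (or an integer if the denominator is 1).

To be at 0 after 26 steps: need exactly 13 steps of +1 and 13 of -1.
Number of such sequences: C(26,13) = 10400600
Each has probability (1/3)^13 · (2/3)^13 = 8192/2541865828329
P = 10400600 · 8192/2541865828329 = 85201715200/2541865828329

Answer: 85201715200/2541865828329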